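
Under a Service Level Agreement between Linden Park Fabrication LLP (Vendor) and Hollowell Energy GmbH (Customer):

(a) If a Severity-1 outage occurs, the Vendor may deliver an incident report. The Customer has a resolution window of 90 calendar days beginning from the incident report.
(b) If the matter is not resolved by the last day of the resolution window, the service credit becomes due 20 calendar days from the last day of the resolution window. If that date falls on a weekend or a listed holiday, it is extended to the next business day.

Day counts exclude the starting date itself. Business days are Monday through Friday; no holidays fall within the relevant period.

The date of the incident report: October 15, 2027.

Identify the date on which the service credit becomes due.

The last day of the resolution window: 90 calendar days after October 15, 2027 is January 13, 2028.
The date on which the service credit becomes due: January 13, 2028 + 20 days = February 2, 2028. February 2, 2028 is a Wednesday, so no roll-forward applies.

February 2, 2028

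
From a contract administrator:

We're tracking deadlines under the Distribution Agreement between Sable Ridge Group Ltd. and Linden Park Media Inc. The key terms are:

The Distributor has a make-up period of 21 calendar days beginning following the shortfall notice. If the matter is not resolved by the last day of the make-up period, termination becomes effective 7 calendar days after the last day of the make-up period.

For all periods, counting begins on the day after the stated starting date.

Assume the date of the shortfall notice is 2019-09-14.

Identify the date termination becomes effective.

Adding 21 calendar days to 2019-09-14 gives 2019-10-05, which is the last day of the make-up period.
The date termination becomes effective: 7 calendar days after 2019-10-05 is 2019-10-12.

2019-10-12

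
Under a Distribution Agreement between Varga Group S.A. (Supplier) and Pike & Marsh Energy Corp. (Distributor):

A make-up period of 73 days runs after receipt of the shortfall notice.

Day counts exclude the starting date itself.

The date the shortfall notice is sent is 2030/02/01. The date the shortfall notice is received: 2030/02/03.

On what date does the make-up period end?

The last day of the make-up period: 2030/02/03 + 73 days = 2030/04/17.

2030/04/17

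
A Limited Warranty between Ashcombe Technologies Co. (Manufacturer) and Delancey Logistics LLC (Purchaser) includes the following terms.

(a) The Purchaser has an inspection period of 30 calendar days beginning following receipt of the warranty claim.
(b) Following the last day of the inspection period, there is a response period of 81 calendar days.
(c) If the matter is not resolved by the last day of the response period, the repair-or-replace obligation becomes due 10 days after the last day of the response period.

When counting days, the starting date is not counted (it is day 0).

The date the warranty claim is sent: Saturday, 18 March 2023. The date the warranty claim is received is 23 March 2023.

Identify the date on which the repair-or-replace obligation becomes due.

22 July 2023

Adding 30 calendar days to 23 March 2023 gives 22 April 2023, which is the last day of the inspection period.
The last day of the response period: 22 April 2023 + 81 days = 12 July 2023.
The date on which the repair-or-replace obligation becomes due: 12 July 2023 + 10 days = 22 July 2023.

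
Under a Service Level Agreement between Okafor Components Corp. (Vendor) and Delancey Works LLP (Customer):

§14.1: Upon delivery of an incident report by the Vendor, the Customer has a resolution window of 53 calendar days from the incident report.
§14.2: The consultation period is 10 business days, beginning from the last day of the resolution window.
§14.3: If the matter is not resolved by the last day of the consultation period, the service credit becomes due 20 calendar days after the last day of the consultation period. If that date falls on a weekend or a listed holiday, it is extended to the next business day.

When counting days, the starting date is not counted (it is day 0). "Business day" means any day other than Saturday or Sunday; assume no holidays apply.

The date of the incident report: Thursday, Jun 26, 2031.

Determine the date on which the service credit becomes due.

Sep 22, 2031

Adding 53 calendar days to Jun 26, 2031 gives Aug 18, 2031, which is the last day of the resolution window.
The last day of the consultation period: counting 10 business days from Monday, Aug 18, 2031 (Aug 19, Aug 20, Aug 21, Aug 22, Aug 25, Aug 26, Aug 27, Aug 28, Aug 29, Sep 1, skipping weekends) reaches Monday, Sep 1, 2031.
The date on which the service credit becomes due: Sep 1, 2031 + 20 days = Sep 21, 2031. That falls on a Sunday, so it rolls to the next business day, Monday, Sep 22, 2031.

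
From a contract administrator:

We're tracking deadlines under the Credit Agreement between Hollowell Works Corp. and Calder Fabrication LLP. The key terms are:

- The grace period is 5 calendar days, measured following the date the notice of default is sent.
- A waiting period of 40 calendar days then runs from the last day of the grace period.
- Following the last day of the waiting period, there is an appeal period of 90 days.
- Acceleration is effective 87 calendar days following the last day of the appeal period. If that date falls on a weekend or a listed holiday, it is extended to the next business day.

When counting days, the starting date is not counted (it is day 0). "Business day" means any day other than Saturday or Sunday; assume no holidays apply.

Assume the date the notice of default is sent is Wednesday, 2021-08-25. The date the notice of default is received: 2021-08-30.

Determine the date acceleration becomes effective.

The last day of the grace period: 5 calendar days after 2021-08-25 is 2021-08-30.
The last day of the waiting period: 40 calendar days after 2021-08-30 is 2021-10-09.
The last day of the appeal period: 2021-10-09 + 90 days = 2022-01-07.
Adding 87 calendar days to 2022-01-07 gives 2022-04-04, which is the date acceleration becomes effective. 2022-04-04 is a Monday, so no roll-forward applies.

2022-04-04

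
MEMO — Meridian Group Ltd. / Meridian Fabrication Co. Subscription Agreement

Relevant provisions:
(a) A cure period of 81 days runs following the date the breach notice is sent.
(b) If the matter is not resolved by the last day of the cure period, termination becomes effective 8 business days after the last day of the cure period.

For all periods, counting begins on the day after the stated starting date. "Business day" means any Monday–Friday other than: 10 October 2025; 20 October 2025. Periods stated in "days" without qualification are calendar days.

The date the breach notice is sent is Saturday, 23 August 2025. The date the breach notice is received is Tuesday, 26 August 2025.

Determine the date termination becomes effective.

The last day of the cure period: 81 calendar days after 23 August 2025 is 12 November 2025.
The date termination becomes effective: 8 business days after Wednesday, 12 November 2025, skipping weekends — Nov 13, Nov 14, Nov 17, Nov 18, Nov 19, Nov 20, Nov 21, Nov 24 — lands on Monday, 24 November 2025.

24 November 2025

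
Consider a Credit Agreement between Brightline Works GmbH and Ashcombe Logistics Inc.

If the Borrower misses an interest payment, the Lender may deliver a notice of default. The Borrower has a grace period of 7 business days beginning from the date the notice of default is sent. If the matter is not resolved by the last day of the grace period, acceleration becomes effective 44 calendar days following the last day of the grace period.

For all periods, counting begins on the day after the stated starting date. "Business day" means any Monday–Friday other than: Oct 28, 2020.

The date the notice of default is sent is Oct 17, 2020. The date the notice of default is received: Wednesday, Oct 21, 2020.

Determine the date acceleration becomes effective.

Dec 10, 2020

The last day of the grace period: 7 business days after Saturday, Oct 17, 2020, skipping weekends — Oct 19, Oct 20, Oct 21, Oct 22, Oct 23, Oct 26, Oct 27 — lands on Tuesday, Oct 27, 2020.
Adding 44 calendar days to Oct 27, 2020 gives Dec 10, 2020, which is the date acceleration becomes effective.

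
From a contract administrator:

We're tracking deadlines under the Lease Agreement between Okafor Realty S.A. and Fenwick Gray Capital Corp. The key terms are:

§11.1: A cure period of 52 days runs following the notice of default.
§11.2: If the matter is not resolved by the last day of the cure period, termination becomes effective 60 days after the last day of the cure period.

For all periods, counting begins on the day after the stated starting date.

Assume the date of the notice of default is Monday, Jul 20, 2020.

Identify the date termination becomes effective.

The last day of the cure period: 52 calendar days after Jul 20, 2020 is Sep 10, 2020.
The date termination becomes effective: Sep 10, 2020 + 60 days = Nov 9, 2020.

Nov 9, 2020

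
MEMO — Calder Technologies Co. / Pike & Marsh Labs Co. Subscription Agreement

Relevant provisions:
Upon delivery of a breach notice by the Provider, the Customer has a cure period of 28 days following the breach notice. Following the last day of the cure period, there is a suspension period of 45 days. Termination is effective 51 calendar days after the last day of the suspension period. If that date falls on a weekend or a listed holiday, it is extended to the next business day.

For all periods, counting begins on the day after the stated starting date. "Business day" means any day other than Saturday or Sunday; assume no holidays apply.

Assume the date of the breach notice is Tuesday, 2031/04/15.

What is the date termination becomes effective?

The last day of the cure period: 28 calendar days after 2031/04/15 is 2031/05/13.
Adding 45 calendar days to 2031/05/13 gives 2031/06/27, which is the last day of the suspension period.
The date termination becomes effective: 51 calendar days after 2031/06/27 is 2031/08/17. That falls on a Sunday, so it rolls to the next business day, Monday, 2031/08/18.

2031/08/18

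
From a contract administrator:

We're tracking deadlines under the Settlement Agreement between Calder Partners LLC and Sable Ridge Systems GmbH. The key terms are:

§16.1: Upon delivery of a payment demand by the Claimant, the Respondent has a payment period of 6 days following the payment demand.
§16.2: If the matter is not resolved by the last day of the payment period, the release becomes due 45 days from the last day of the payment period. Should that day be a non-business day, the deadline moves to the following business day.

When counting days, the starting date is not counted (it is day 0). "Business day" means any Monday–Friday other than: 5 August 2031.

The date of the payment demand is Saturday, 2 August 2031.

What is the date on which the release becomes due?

22 September 2031

The last day of the payment period: 6 calendar days after 2 August 2031 is 8 August 2031.
Adding 45 calendar days to 8 August 2031 gives 22 September 2031, which is the date on which the release becomes due. 22 September 2031 is a Monday and is not a listed holiday, so no roll-forward applies.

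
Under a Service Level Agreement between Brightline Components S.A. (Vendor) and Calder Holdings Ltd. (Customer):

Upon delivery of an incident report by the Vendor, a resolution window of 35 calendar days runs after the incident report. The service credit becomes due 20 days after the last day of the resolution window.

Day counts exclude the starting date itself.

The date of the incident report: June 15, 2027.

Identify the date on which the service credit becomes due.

The last day of the resolution window: 35 calendar days after June 15, 2027 is July 20, 2027.
The date on which the service credit becomes due: July 20, 2027 + 20 days = August 9, 2027.

August 9, 2027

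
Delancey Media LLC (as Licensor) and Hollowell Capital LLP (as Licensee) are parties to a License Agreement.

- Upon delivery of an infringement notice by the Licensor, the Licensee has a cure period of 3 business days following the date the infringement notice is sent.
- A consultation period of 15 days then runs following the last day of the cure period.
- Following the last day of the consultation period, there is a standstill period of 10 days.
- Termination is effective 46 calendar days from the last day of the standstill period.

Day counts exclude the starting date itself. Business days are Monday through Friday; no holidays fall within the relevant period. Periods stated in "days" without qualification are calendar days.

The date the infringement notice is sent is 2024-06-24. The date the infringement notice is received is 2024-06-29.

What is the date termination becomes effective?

2024-09-06

The last day of the cure period: counting 3 business days from Monday, 2024-06-24 (Jun 25, Jun 26, Jun 27, skipping weekends) reaches Thursday, 2024-06-27.
Adding 15 calendar days to 2024-06-27 gives 2024-07-12, which is the last day of the consultation period.
Adding 10 calendar days to 2024-07-12 gives 2024-07-22, which is the last day of the standstill period.
The date termination becomes effective: 46 calendar days after 2024-07-22 is 2024-09-06.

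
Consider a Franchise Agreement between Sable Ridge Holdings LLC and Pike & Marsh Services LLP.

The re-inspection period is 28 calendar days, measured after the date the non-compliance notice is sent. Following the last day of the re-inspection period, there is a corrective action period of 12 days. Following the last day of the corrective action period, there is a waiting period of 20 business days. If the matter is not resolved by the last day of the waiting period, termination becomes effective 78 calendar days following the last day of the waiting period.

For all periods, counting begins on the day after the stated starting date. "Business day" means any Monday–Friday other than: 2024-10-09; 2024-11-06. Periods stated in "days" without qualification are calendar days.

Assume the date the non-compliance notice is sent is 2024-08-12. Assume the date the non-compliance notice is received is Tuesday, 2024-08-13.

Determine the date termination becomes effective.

Adding 28 calendar days to 2024-08-12 gives 2024-09-09, which is the last day of the re-inspection period.
The last day of the corrective action period: 12 calendar days after 2024-09-09 is 2024-09-21.
The last day of the waiting period: counting 20 business days from Saturday, 2024-09-21 (Sep 23, Sep 24, Sep 25, Sep 26, …, Oct 17, Oct 18, Oct 21, skipping weekends and the listed holiday on Oct 9) reaches Monday, 2024-10-21.
The date termination becomes effective: 2024-10-21 + 78 days = 2025-01-07.

2025-01-07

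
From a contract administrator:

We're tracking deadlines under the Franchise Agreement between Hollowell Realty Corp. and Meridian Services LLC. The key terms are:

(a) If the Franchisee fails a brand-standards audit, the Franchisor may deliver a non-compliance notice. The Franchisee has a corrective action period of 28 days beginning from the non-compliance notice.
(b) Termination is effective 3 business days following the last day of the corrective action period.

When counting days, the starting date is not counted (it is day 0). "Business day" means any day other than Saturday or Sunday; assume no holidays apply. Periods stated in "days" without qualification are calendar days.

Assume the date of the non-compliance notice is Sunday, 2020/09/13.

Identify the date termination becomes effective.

The last day of the corrective action period: 28 calendar days after 2020/09/13 is 2020/10/11.
The date termination becomes effective: counting 3 business days from Sunday, 2020/10/11 (Oct 12, Oct 13, Oct 14, skipping weekends) reaches Wednesday, 2020/10/14.

2020/10/14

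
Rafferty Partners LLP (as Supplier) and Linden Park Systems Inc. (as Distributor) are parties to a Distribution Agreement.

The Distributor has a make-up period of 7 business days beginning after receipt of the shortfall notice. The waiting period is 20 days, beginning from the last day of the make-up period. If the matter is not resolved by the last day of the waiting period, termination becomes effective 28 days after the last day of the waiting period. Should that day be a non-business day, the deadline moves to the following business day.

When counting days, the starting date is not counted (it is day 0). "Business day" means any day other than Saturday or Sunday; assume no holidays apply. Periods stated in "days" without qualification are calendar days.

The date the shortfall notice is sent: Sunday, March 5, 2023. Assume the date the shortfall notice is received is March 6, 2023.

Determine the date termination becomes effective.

May 2, 2023

The last day of the make-up period: counting 7 business days from Monday, March 6, 2023 (Mar 7, Mar 8, Mar 9, Mar 10, Mar 13, Mar 14, Mar 15, skipping weekends) reaches Wednesday, March 15, 2023.
The last day of the waiting period: March 15, 2023 + 20 days = April 4, 2023.
Adding 28 calendar days to April 4, 2023 gives May 2, 2023, which is the date termination becomes effective. May 2, 2023 is a Tuesday, so no roll-forward applies.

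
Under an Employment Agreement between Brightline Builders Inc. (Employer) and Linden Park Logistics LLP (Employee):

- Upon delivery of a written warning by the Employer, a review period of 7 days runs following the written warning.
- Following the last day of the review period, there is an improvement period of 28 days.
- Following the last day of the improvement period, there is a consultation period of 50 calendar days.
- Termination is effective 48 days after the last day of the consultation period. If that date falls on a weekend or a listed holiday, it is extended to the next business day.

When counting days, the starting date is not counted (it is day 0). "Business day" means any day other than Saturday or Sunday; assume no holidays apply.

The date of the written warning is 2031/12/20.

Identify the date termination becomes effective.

2032/05/03

The last day of the review period: 7 calendar days after 2031/12/20 is 2031/12/27.
The last day of the improvement period: 28 calendar days after 2031/12/27 is 2032/01/24.
The last day of the consultation period: 2032/01/24 + 50 days = 2032/03/14.
The date termination becomes effective: 2032/03/14 + 48 days = 2032/05/01. That falls on a Saturday, so it rolls to the next business day, Monday, 2032/05/03.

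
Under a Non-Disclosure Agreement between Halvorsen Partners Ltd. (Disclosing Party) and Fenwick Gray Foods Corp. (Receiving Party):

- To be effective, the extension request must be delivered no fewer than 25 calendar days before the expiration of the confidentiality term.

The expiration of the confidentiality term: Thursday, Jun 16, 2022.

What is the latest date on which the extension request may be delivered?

Counting back 25 calendar days from Jun 16, 2022 gives May 22, 2022.

May 22, 2022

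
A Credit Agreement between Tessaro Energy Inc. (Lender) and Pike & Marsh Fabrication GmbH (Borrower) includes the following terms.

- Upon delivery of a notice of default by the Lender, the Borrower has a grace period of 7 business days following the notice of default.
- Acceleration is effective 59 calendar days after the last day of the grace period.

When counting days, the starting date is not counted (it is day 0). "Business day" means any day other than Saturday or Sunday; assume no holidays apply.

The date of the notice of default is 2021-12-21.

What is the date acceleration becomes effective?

2022-02-27

From Tuesday, 2021-12-21, 7 business days (Dec 22, Dec 23, Dec 24, Dec 27, Dec 28, Dec 29, Dec 30, skipping weekends) brings us to Thursday, 2021-12-30, which is the last day of the grace period.
The date acceleration becomes effective: 2021-12-30 + 59 days = 2022-02-27.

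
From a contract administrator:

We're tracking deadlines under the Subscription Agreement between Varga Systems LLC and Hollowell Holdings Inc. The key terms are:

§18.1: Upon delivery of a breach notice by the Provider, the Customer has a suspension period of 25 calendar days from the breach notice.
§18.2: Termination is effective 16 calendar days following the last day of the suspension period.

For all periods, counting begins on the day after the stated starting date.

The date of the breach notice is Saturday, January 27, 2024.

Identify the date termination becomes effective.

March 8, 2024

The last day of the suspension period: 25 calendar days after January 27, 2024 is February 21, 2024.
The date termination becomes effective: February 21, 2024 + 16 days = March 8, 2024.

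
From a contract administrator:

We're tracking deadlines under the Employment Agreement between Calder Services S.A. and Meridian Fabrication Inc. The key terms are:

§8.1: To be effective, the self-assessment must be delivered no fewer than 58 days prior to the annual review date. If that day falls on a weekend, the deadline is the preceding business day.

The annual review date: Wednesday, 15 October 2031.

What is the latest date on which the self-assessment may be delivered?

18 August 2031

Counting back 58 calendar days from 15 October 2031 gives 18 August 2031. That is a Monday, so no adjustment is needed.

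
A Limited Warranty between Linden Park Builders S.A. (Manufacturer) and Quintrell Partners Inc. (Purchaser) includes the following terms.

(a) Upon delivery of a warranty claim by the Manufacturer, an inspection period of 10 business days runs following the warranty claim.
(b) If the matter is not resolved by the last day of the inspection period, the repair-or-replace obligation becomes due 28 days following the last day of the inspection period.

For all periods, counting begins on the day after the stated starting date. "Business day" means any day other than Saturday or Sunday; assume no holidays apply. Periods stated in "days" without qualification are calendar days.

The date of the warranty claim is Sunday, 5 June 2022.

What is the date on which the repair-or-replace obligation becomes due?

15 July 2022

The last day of the inspection period: counting 10 business days from Sunday, 5 June 2022 (Jun 6, Jun 7, Jun 8, Jun 9, Jun 10, Jun 13, Jun 14, Jun 15, Jun 16, Jun 17, skipping weekends) reaches Friday, 17 June 2022.
The date on which the repair-or-replace obligation becomes due: 17 June 2022 + 28 days = 15 July 2022.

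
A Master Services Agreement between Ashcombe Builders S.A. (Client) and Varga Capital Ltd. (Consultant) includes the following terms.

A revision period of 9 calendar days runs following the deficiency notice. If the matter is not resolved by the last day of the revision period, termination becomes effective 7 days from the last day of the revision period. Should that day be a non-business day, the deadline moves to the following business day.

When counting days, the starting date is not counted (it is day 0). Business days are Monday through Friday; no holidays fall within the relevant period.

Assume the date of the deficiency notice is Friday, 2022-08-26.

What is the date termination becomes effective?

The last day of the revision period: 2022-08-26 + 9 days = 2022-09-04.
Adding 7 calendar days to 2022-09-04 gives 2022-09-11, which is the date termination becomes effective. That falls on a Sunday, so it rolls to the next business day, Monday, 2022-09-12.

2022-09-12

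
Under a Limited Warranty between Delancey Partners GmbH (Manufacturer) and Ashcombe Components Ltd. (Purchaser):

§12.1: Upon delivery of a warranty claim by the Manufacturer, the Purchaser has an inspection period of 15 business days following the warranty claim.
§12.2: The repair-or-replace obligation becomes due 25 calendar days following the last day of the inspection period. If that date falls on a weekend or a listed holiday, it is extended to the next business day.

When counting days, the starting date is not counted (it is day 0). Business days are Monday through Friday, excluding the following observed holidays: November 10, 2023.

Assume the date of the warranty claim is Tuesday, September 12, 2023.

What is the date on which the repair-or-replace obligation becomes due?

October 30, 2023

The last day of the inspection period: 15 business days after Tuesday, September 12, 2023, skipping weekends — Sep 13, Sep 14, Sep 15, Sep 18, …, Sep 29, Oct 2, Oct 3 — lands on Tuesday, October 3, 2023.
The date on which the repair-or-replace obligation becomes due: 25 calendar days after October 3, 2023 is October 28, 2023. That falls on a Saturday, so it rolls to the next business day, Monday, October 30, 2023.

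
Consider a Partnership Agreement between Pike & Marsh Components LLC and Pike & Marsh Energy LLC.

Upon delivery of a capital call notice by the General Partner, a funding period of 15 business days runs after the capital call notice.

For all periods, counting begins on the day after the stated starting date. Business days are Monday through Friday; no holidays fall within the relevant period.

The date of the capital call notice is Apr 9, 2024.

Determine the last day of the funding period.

Apr 30, 2024

The last day of the funding period: counting 15 business days from Tuesday, Apr 9, 2024 (Apr 10, Apr 11, Apr 12, Apr 15, …, Apr 26, Apr 29, Apr 30, skipping weekends) reaches Tuesday, Apr 30, 2024.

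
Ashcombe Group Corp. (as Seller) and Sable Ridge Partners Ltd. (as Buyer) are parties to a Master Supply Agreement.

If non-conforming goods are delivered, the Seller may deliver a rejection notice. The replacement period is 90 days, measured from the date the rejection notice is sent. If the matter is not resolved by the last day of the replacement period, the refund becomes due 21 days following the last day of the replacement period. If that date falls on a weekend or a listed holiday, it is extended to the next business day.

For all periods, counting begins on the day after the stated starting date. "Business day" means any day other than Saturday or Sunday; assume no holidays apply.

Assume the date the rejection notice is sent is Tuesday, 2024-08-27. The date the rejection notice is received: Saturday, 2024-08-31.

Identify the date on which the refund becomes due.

The last day of the replacement period: 2024-08-27 + 90 days = 2024-11-25.
The date on which the refund becomes due: 21 calendar days after 2024-11-25 is 2024-12-16. 2024-12-16 is a Monday, so no roll-forward applies.

2024-12-16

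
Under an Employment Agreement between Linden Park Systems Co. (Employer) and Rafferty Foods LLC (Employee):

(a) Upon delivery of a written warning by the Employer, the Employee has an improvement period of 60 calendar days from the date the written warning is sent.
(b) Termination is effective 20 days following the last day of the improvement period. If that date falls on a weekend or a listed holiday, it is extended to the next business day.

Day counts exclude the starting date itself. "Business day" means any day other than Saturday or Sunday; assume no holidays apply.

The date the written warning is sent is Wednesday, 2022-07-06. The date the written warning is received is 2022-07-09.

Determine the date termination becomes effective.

The last day of the improvement period: 2022-07-06 + 60 days = 2022-09-04.
The date termination becomes effective: 2022-09-04 + 20 days = 2022-09-24. That falls on a Saturday, so it rolls to the next business day, Monday, 2022-09-26.

2022-09-26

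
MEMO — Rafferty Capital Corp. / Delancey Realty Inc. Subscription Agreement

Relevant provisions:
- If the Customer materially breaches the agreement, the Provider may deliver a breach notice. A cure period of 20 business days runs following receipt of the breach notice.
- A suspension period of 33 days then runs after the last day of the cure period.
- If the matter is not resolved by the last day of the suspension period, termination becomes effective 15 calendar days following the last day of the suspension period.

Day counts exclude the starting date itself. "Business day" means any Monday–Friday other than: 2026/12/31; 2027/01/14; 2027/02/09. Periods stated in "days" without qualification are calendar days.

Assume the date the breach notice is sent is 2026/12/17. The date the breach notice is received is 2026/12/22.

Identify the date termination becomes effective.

The last day of the cure period: 20 business days after Tuesday, 2026/12/22, skipping weekends and the listed holidays on Dec 31, Jan 14 — Dec 23, Dec 24, Dec 25, Dec 28, …, Jan 19, Jan 20, Jan 21 — lands on Thursday, 2027/01/21.
The last day of the suspension period: 33 calendar days after 2027/01/21 is 2027/02/23.
The date termination becomes effective: 2027/02/23 + 15 days = 2027/03/10.

2027/03/10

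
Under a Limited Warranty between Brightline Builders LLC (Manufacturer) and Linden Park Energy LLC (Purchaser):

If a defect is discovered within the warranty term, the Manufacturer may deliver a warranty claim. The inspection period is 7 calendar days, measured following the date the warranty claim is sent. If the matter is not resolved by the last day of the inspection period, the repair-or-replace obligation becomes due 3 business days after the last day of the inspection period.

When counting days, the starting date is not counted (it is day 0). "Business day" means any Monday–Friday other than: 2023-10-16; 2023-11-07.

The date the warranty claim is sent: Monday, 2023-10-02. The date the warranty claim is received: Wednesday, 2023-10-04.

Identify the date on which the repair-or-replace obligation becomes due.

Adding 7 calendar days to 2023-10-02 gives 2023-10-09, which is the last day of the inspection period.
The date on which the repair-or-replace obligation becomes due: counting 3 business days from Monday, 2023-10-09 (Oct 10, Oct 11, Oct 12, skipping weekends) reaches Thursday, 2023-10-12.

2023-10-12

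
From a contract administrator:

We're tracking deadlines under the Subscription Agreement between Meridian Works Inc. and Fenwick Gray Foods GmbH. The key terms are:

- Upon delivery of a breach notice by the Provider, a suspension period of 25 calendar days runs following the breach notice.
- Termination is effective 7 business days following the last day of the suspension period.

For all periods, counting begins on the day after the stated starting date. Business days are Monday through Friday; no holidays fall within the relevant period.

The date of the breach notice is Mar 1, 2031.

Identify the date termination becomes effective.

Apr 4, 2031

Adding 25 calendar days to Mar 1, 2031 gives Mar 26, 2031, which is the last day of the suspension period.
The date termination becomes effective: counting 7 business days from Wednesday, Mar 26, 2031 (Mar 27, Mar 28, Mar 31, Apr 1, Apr 2, Apr 3, Apr 4, skipping weekends) reaches Friday, Apr 4, 2031.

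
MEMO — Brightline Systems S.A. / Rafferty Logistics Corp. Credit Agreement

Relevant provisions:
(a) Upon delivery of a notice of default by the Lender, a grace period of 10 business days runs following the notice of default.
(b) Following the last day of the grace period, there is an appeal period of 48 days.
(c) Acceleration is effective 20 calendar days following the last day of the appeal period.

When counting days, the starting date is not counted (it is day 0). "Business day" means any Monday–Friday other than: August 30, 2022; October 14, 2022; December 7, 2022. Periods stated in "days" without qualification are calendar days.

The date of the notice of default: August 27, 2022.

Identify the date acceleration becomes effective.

November 19, 2022

From Saturday, August 27, 2022, 10 business days (Aug 29, Aug 31, Sep 1, Sep 2, Sep 5, Sep 6, Sep 7, Sep 8, Sep 9, Sep 12, skipping weekends and the listed holiday on Aug 30) brings us to Monday, September 12, 2022, which is the last day of the grace period.
The last day of the appeal period: 48 calendar days after September 12, 2022 is October 30, 2022.
The date acceleration becomes effective: October 30, 2022 + 20 days = November 19, 2022.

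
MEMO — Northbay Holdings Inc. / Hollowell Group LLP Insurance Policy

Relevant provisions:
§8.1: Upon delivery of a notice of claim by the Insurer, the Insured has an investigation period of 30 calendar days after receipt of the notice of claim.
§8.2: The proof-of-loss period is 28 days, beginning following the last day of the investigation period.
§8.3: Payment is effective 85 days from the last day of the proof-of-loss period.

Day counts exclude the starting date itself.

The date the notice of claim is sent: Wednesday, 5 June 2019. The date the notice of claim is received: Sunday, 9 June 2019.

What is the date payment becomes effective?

The last day of the investigation period: 30 calendar days after 9 June 2019 is 9 July 2019.
The last day of the proof-of-loss period: 9 July 2019 + 28 days = 6 August 2019.
The date payment becomes effective: 85 calendar days after 6 August 2019 is 30 October 2019.

30 October 2019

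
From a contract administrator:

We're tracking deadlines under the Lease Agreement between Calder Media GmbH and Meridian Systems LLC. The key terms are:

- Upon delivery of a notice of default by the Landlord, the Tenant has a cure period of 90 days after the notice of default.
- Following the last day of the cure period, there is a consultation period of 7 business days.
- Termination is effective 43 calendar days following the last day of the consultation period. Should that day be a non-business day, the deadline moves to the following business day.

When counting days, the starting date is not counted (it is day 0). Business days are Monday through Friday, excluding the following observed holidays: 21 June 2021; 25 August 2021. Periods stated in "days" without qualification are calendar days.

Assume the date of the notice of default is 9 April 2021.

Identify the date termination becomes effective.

The last day of the cure period: 90 calendar days after 9 April 2021 is 8 July 2021.
The last day of the consultation period: counting 7 business days from Thursday, 8 July 2021 (Jul 9, Jul 12, Jul 13, Jul 14, Jul 15, Jul 16, Jul 19, skipping weekends) reaches Monday, 19 July 2021.
The date termination becomes effective: 43 calendar days after 19 July 2021 is 31 August 2021. 31 August 2021 is a Tuesday and is not a listed holiday, so no roll-forward applies.

31 August 2021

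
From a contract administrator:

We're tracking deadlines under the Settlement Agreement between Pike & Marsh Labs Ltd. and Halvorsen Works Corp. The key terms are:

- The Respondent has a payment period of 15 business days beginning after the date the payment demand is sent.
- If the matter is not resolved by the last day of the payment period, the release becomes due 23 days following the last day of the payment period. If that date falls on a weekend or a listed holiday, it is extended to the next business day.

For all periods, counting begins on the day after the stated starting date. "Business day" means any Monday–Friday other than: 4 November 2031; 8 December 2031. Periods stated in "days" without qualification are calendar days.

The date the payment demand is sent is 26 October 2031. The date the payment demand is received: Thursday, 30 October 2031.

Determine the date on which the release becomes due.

The last day of the payment period: 15 business days after Sunday, 26 October 2031, skipping weekends and the listed holiday on Nov 4 — Oct 27, Oct 28, Oct 29, Oct 30, …, Nov 13, Nov 14, Nov 17 — lands on Monday, 17 November 2031.
Adding 23 calendar days to 17 November 2031 gives 10 December 2031, which is the date on which the release becomes due. 10 December 2031 is a Wednesday and is not a listed holiday, so no roll-forward applies.

10 December 2031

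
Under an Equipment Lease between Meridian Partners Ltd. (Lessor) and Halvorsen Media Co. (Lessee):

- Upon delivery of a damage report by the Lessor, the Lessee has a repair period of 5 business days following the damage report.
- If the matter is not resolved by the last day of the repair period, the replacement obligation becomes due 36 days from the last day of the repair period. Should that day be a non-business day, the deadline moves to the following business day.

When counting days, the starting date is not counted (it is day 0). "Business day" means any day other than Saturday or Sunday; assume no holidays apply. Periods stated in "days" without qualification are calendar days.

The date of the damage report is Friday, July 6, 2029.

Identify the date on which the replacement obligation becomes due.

The last day of the repair period: 5 business days after Friday, July 6, 2029, skipping weekends — Jul 9, Jul 10, Jul 11, Jul 12, Jul 13 — lands on Friday, July 13, 2029.
The date on which the replacement obligation becomes due: July 13, 2029 + 36 days = August 18, 2029. That falls on a Saturday, so it rolls to the next business day, Monday, August 20, 2029.

August 20, 2029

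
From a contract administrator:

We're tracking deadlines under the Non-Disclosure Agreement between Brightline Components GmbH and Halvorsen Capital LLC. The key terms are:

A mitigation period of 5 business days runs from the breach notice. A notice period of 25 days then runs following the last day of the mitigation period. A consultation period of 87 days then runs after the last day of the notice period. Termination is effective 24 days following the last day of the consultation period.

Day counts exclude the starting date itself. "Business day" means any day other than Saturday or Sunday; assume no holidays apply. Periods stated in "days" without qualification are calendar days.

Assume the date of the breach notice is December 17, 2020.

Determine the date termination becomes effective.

May 9, 2021

From Thursday, December 17, 2020, 5 business days (Dec 18, Dec 21, Dec 22, Dec 23, Dec 24, skipping weekends) brings us to Thursday, December 24, 2020, which is the last day of the mitigation period.
Adding 25 calendar days to December 24, 2020 gives January 18, 2021, which is the last day of the notice period.
Adding 87 calendar days to January 18, 2021 gives April 15, 2021, which is the last day of the consultation period.
Adding 24 calendar days to April 15, 2021 gives May 9, 2021, which is the date termination becomes effective.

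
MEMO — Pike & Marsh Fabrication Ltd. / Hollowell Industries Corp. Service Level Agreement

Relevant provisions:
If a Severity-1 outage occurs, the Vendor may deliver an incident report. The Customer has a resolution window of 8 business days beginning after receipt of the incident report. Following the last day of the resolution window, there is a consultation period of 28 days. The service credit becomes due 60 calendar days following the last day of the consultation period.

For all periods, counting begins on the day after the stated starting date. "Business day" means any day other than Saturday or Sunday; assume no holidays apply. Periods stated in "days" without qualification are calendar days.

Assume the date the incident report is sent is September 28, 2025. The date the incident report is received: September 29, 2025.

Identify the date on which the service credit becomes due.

January 5, 2026

The last day of the resolution window: 8 business days after Monday, September 29, 2025, skipping weekends — Sep 30, Oct 1, Oct 2, Oct 3, Oct 6, Oct 7, Oct 8, Oct 9 — lands on Thursday, October 9, 2025.
The last day of the consultation period: 28 calendar days after October 9, 2025 is November 6, 2025.
The date on which the service credit becomes due: 60 calendar days after November 6, 2025 is January 5, 2026.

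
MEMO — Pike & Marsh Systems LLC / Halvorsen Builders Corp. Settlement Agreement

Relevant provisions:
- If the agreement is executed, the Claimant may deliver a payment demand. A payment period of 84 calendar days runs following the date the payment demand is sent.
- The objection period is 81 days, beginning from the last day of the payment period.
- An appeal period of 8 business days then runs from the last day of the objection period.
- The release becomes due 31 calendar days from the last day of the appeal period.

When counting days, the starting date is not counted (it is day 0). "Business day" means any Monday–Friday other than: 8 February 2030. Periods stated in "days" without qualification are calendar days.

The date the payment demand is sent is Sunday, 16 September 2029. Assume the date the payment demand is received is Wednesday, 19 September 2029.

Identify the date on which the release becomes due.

Adding 84 calendar days to 16 September 2029 gives 9 December 2029, which is the last day of the payment period.
The last day of the objection period: 9 December 2029 + 81 days = 28 February 2030.
The last day of the appeal period: 8 business days after Thursday, 28 February 2030, skipping weekends — Mar 1, Mar 4, Mar 5, Mar 6, Mar 7, Mar 8, Mar 11, Mar 12 — lands on Tuesday, 12 March 2030.
The date on which the release becomes due: 12 March 2030 + 31 days = 12 April 2030.

12 April 2030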